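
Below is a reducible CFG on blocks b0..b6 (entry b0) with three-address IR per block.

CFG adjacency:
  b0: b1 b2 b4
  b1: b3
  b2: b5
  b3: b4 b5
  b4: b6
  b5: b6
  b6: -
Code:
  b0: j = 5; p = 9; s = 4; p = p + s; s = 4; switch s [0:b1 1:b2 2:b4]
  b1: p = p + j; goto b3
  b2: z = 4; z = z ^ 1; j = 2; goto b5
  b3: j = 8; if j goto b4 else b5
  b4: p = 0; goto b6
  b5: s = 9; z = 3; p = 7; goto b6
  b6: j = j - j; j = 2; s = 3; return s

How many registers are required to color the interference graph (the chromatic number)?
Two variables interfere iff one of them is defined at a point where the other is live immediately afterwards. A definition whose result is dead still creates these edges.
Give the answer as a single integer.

Block summaries:
  b0: def={j,p,s} ue=∅
  b1: def={p} ue={j,p}
  b2: def={j,z} ue=∅
  b3: def={j} ue=∅
  b4: def={p} ue=∅
  b5: def={p,s,z} ue=∅
  b6: def={j,s} ue={j}

Liveness:
  live b0: ∅→{j,p}
  live b1: {j,p}→∅
  live b2: ∅→{j}
  live b3: ∅→{j}
  live b4: {j}→{j}
  live b5: {j}→{j}
  live b6: {j}→∅

Interference:
  j↔{p,s,z}
  p↔{j,s}
  s↔{j,p}
  z↔{j}

Chromatic number:
  lower bound: {j,p,s} mutually conflict ⇒ χ ≥ 3
  3-colouring: c0={j}  c1={p,z}  c2={s}
  χ = 3

Answer: 3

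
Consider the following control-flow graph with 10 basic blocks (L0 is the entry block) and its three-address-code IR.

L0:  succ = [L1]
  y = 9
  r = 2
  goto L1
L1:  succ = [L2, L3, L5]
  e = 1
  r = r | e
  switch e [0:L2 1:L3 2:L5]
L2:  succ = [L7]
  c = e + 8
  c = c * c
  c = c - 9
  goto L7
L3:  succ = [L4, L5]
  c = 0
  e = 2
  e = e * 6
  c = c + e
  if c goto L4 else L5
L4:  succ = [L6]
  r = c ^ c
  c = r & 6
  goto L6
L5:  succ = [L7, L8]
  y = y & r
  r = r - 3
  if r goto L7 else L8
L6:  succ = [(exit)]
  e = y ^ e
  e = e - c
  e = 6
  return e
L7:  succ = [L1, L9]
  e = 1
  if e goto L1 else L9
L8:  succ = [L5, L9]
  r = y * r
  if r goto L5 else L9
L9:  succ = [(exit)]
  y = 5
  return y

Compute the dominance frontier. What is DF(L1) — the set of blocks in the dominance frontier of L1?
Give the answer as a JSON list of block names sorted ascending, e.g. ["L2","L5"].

Answer: ["L1"]

Working:
idom tree: L1←L0 L2←L1 L3←L1 L4←L3 L5←L1 L6←L4 L7←L1 L8←L5 L9←L1
Dom at joins:
  L1: preds {L0,L7}: {L0} ∩ {L0,L1,L7} = {L0}; idom=L0
  L5: preds {L1,L3,L8}: {L0,L1} ∩ {L0,L1,L3} ∩ {L0,L1,L5,L8} = {L0,L1}; idom=L1
  L7: preds {L2,L5}: {L0,L1,L2} ∩ {L0,L1,L5} = {L0,L1}; idom=L1
  L9: preds {L7,L8}: {L0,L1,L7} ∩ {L0,L1,L5,L8} = {L0,L1}; idom=L1

DF walk-up:
  L1←L0: walk · to L0
  L1←L7: walk L7→L1 to L0
  L5←L1: walk · to L1
  L5←L3: walk L3 to L1
  L5←L8: walk L8→L5 to L1
  L7←L2: walk L2 to L1
  L7←L5: walk L5 to L1
  L9←L7: walk L7 to L1
  L9←L8: walk L8→L5 to L1
  L0 → ∅
  L1 → {L1}
  L2 → {L7}
  L3 → {L5}
  L4 → ∅
  L5 → {L5,L7,L9}
  L6 → ∅
  L7 → {L1,L9}
  L8 → {L5,L9}
  L9 → ∅

DF(L1) = ["L1"]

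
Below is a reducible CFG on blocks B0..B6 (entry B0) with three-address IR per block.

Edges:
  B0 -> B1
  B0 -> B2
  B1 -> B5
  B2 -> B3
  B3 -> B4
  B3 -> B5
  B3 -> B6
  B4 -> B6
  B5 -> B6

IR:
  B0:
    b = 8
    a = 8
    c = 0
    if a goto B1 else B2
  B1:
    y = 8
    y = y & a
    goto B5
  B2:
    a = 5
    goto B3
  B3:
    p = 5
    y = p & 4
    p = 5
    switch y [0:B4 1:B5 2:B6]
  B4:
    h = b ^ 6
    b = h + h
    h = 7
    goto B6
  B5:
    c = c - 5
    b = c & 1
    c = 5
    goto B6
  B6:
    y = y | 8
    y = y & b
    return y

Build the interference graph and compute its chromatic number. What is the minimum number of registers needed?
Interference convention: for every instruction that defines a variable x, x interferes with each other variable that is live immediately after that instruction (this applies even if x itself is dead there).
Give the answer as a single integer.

Answer: 4

Derivation:
Per-block:
  B0 def {a,b,c} use ∅
  B1 def {y} use {a}
  B2 def {a} use ∅
  B3 def {p,y} use ∅
  B4 def {b,h} use {b}
  B5 def {b,c} use {c}
  B6 def {y} use {b,y}

Liveness:
  B0: in=∅ out={a,b,c}
  B1: in={a,c} out={c,y}
  B2: in={b,c} out={b,c}
  B3: in={b,c} out={b,c,y}
  B4: in={b,y} out={b,y}
  B5: in={c,y} out={b,y}
  B6: in={b,y} out=∅

Conflict graph:
  a: {b,c,y}
  b: {a,c,h,p,y}
  c: {a,b,p,y}
  h: {b,y}
  p: {b,c,y}
  y: {a,b,c,h,p}

Colouring:
  {a,b,c,y} pairwise interfere (4-clique) ⇒ χ ≥ 4
  assign a→r3 b→r0 c→r2 h→r2 p→r3 y→r1 — no edge inside a register ⇒ χ ≤ 4
  χ = 4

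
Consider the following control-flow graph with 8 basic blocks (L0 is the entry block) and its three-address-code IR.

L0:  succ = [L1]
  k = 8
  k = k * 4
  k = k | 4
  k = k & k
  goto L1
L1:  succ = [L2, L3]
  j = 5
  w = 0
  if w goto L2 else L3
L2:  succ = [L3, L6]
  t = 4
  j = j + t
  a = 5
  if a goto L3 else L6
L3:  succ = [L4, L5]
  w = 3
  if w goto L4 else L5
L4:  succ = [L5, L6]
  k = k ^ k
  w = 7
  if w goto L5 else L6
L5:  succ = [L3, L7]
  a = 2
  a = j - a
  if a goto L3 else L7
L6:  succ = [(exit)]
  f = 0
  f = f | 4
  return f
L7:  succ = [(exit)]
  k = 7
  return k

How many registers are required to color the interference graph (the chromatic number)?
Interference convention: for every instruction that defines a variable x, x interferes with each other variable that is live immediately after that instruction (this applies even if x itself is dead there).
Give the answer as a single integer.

Answer: 3

Analysis:
Block summaries:
  L0: {k} / ∅
  L1: {j,w} / ∅
  L2: {a,j,t} / {j}
  L3: {w} / ∅
  L4: {k,w} / {k}
  L5: {a} / {j}
  L6: {f} / ∅
  L7: {k} / ∅

Backward fixpoint:
  L0 li=∅ lo={k}
  L1 li={k} lo={j,k}
  L2 li={j,k} lo={j,k}
  L3 li={j,k} lo={j,k}
  L4 li={j,k} lo={j,k}
  L5 li={j,k} lo={j,k}
  L6 li=∅ lo=∅
  L7 li=∅ lo=∅

Interfere edges:
  a: {j,k}
  f: ∅
  j: {a,k,t,w}
  k: {a,j,t,w}
  t: {j,k}
  w: {j,k}

Chromatic number:
  clique {a,j,k} ⇒ need ≥ 3
  assign a→c2 f→c0 j→c0 k→c1 t→c2 w→c2 — no edge inside a register ⇒ χ ≤ 3
  χ = 3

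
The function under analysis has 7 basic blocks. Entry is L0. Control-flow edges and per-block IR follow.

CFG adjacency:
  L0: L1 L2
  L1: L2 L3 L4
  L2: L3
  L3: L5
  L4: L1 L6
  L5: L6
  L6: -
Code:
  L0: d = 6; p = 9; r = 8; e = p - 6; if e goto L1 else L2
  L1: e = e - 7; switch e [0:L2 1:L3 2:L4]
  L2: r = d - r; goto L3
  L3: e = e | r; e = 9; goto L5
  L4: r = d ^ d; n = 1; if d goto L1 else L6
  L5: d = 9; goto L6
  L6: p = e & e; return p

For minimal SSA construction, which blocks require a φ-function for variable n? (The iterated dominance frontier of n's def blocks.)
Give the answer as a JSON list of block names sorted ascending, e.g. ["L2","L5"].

Answer: ["L1", "L2", "L3", "L6"]

Derivation:
idom tree: L1←L0 L2←L0 L3←L0 L4←L1 L5←L3 L6←L0
Join-block Dom:
  L1: preds {L0,L4}: {L0} ∩ {L0,L1,L4} = {L0}; idom=L0
  L2: preds {L0,L1}: {L0} ∩ {L0,L1} = {L0}; idom=L0
  L3: preds {L1,L2}: {L0,L1} ∩ {L0,L2} = {L0}; idom=L0
  L6: preds {L4,L5}: {L0,L1,L4} ∩ {L0,L3,L5} = {L0}; idom=L0

Frontier:
  L1←L0: walk · to L0
  L1←L4: walk L4→L1 to L0
  L2←L0: walk · to L0
  L2←L1: walk L1 to L0
  L3←L1: walk L1 to L0
  L3←L2: walk L2 to L0
  L6←L4: walk L4→L1 to L0
  L6←L5: walk L5→L3 to L0
  L0 → ∅
  L1 → {L1,L2,L3,L6}
  L2 → {L3}
  L3 → {L6}
  L4 → {L1,L6}
  L5 → {L6}
  L6 → ∅

φ for n: defs {L4}
  DF⁺ = {L1,L2,L3,L6}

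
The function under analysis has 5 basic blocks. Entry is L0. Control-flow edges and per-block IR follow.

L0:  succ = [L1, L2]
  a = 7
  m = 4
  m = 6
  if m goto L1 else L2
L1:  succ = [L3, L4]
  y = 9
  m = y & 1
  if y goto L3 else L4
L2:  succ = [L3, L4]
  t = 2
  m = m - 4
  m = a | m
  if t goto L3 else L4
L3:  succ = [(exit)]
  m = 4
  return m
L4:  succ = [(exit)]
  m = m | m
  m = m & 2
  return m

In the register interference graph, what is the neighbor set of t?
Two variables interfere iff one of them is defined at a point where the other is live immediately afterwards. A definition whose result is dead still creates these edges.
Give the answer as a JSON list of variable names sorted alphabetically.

Per-block:
  L0: def={a,m} ue=∅
  L1: def={m,y} ue=∅
  L2: def={m,t} ue={a,m}
  L3: def={m} ue=∅
  L4: def={m} ue={m}

Live sets:
  L0 li=∅ lo={a,m}
  L1 li=∅ lo={m}
  L2 li={a,m} lo={m}
  L3 li=∅ lo=∅
  L4 li={m} lo=∅

Interfere edges:
  a: {m,t}
  m: {a,t,y}
  t: {a,m}
  y: {m}

N(t) = ["a", "m"]

Answer: ["a", "m"]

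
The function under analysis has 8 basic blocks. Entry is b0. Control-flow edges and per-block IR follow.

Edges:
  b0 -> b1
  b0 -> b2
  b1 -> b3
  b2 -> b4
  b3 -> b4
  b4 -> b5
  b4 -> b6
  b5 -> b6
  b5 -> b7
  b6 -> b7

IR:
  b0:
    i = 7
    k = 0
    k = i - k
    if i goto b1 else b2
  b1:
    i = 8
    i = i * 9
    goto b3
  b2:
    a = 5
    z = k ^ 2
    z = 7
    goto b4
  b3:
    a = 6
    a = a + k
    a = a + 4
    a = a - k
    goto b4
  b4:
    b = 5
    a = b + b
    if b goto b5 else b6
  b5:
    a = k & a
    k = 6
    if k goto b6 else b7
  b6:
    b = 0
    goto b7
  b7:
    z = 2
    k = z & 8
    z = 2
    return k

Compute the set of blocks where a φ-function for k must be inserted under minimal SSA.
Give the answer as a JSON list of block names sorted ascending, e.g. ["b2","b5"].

Answer: ["b6", "b7"]

Analysis:
idom tree: b1←b0 b2←b0 b3←b1 b4←b0 b5←b4 b6←b4 b7←b4
Dom∩ at merges:
  b4: preds {b2,b3}: {b0,b2} ∩ {b0,b1,b3} = {b0}; idom=b0
  b6: preds {b4,b5}: {b0,b4} ∩ {b0,b4,b5} = {b0,b4}; idom=b4
  b7: preds {b5,b6}: {b0,b4,b5} ∩ {b0,b4,b6} = {b0,b4}; idom=b4

Frontier:
  join b4 pred b2: b2 stop@b0
  join b4 pred b3: b3→b1 stop@b0
  join b6 pred b4: · stop@b4
  join b6 pred b5: b5 stop@b4
  join b7 pred b5: b5 stop@b4
  join b7 pred b6: b6 stop@b4
  b0: DF=∅
  b1: DF={b4}
  b2: DF={b4}
  b3: DF={b4}
  b4: DF=∅
  b5: DF={b6,b7}
  b6: DF={b7}
  b7: DF=∅

φ for k: defs {b0,b5,b7}
  DF⁺ = {b6,b7}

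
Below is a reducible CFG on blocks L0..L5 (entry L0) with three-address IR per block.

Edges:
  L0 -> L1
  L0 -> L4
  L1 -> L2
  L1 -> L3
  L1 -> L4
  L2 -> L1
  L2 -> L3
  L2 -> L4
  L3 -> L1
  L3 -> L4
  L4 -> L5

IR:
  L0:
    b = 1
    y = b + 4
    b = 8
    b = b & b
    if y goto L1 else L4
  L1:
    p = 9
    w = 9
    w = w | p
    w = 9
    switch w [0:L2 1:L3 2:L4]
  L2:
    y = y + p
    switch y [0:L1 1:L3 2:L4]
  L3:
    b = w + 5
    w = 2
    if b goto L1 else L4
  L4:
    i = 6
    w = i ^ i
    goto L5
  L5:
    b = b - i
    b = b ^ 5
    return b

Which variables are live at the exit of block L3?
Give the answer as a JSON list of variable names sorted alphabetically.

def/use:
  L0 def {b,y} use ∅
  L1 def {p,w} use ∅
  L2 def {y} use {p,y}
  L3 def {b,w} use {w}
  L4 def {i,w} use ∅
  L5 def {b} use {b,i}

Live sets:
  L0: in=∅ out={b,y}
  L1: in={b,y} out={b,p,w,y}
  L2: in={b,p,w,y} out={b,w,y}
  L3: in={w,y} out={b,y}
  L4: in={b} out={b,i}
  L5: in={b,i} out=∅

live-out(L3) = ["b", "y"]

Answer: ["b", "y"]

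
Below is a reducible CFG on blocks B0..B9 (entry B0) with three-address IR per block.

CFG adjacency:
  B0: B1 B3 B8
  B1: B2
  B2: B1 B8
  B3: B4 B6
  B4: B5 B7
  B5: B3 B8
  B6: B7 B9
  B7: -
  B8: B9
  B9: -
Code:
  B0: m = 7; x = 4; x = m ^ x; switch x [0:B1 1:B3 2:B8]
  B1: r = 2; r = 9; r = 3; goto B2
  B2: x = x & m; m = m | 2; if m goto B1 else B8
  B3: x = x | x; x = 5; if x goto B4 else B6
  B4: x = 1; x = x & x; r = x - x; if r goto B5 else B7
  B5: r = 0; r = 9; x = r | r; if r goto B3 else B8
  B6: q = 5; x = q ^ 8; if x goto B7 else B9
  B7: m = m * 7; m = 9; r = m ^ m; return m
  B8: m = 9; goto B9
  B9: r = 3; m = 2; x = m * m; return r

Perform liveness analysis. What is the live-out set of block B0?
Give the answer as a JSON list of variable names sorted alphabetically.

Answer: ["m", "x"]

Derivation:
Block summaries:
  B0: {m,x} / ∅
  B1: {r} / ∅
  B2: {m,x} / {m,x}
  B3: {x} / {x}
  B4: {r,x} / ∅
  B5: {r,x} / ∅
  B6: {q,x} / ∅
  B7: {m,r} / {m}
  B8: {m} / ∅
  B9: {m,r,x} / ∅

Liveness:
  B0: in=∅ out={m,x}
  B1: in={m,x} out={m,x}
  B2: in={m,x} out={m,x}
  B3: in={m,x} out={m}
  B4: in={m} out={m}
  B5: in={m} out={m,x}
  B6: in={m} out={m}
  B7: in={m} out=∅
  B8: in=∅ out=∅
  B9: in=∅ out=∅

live-out(B0) = ["m", "x"]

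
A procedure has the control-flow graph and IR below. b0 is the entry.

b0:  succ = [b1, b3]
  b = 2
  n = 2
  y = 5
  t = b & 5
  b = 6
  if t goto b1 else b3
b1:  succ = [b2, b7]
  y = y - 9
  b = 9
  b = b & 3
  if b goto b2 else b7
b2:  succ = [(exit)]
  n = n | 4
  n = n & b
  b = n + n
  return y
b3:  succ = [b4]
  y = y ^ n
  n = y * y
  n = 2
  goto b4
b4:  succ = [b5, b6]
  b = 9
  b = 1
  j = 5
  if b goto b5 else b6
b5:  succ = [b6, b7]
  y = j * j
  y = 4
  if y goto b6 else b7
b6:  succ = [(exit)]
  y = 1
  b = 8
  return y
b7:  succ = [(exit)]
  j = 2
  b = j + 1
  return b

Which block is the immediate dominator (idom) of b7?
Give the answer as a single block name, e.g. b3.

idom tree: b1←b0 b2←b1 b3←b0 b4←b3 b5←b4 b6←b4 b7←b0
Join-block Dom:
  b6: preds {b4,b5}: {b0,b3,b4} ∩ {b0,b3,b4,b5} = {b0,b3,b4}; idom=b4
  b7: preds {b1,b5}: {b0,b1} ∩ {b0,b3,b4,b5} = {b0}; idom=b0

idom(b7) = b0

Answer: b0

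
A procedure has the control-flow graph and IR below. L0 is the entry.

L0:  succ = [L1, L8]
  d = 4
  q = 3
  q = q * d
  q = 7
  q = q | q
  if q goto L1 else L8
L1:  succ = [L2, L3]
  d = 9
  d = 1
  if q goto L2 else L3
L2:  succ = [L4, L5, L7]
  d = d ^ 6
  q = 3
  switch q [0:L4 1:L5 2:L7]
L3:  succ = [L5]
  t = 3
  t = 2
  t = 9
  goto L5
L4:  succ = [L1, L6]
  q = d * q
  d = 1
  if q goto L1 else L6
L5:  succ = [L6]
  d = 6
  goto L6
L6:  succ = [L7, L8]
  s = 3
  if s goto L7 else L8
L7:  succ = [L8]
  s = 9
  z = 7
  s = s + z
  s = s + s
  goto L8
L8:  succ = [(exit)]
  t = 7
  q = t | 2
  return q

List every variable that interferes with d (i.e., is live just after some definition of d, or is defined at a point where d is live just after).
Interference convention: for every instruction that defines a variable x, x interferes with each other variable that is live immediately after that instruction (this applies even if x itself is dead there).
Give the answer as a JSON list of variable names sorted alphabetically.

Per-block:
  L0 def {d,q} use ∅
  L1 def {d} use {q}
  L2 def {d,q} use {d}
  L3 def {t} use ∅
  L4 def {d,q} use {d,q}
  L5 def {d} use ∅
  L6 def {s} use ∅
  L7 def {s,z} use ∅
  L8 def {q,t} use ∅

Backward fixpoint:
  L0: in=∅ out={q}
  L1: in={q} out={d}
  L2: in={d} out={d,q}
  L3: in=∅ out=∅
  L4: in={d,q} out={q}
  L5: in=∅ out=∅
  L6: in=∅ out=∅
  L7: in=∅ out=∅
  L8: in=∅ out=∅

Interference:
  d↔{q}
  q↔{d}
  s↔{z}
  t↔∅
  z↔{s}

N(d) = ["q"]

Answer: ["q"]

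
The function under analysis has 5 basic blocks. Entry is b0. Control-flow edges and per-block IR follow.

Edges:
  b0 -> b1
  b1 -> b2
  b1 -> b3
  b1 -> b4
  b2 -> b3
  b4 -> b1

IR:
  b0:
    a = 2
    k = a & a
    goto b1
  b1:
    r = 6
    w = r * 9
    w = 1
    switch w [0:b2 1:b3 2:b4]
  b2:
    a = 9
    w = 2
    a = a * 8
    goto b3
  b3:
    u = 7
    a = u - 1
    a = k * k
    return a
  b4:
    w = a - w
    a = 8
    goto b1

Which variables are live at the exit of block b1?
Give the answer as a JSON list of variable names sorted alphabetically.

Per-block:
  b0 def {a,k} use ∅
  b1 def {r,w} use ∅
  b2 def {a,w} use ∅
  b3 def {a,u} use {k}
  b4 def {a,w} use {a,w}

Liveness:
  live b0: ∅→{a,k}
  live b1: {a,k}→{a,k,w}
  live b2: {k}→{k}
  live b3: {k}→∅
  live b4: {a,k,w}→{a,k}

live-out(b1) = ["a", "k", "w"]

Answer: ["a", "k", "w"]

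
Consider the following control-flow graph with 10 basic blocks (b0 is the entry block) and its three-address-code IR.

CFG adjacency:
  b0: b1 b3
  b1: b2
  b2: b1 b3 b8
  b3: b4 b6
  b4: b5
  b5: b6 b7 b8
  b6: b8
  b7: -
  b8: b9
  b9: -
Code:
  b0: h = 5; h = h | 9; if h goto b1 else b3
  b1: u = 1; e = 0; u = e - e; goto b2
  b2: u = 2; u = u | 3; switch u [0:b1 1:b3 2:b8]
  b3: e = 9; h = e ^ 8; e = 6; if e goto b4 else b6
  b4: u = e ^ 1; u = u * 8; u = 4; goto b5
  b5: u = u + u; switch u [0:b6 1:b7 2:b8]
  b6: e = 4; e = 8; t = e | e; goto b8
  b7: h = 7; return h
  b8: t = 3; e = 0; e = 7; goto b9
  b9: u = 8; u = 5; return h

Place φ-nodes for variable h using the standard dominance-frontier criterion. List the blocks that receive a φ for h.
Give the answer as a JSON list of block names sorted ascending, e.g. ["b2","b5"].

idom tree: b1←b0 b2←b1 b3←b0 b4←b3 b5←b4 b6←b3 b7←b5 b8←b0 b9←b8
Dom∩ at merges:
  b1: preds {b0,b2}: {b0} ∩ {b0,b1,b2} = {b0}; idom=b0
  b3: preds {b0,b2}: {b0} ∩ {b0,b1,b2} = {b0}; idom=b0
  b6: preds {b3,b5}: {b0,b3} ∩ {b0,b3,b4,b5} = {b0,b3}; idom=b3
  b8: preds {b2,b5,b6}: {b0,b1,b2} ∩ {b0,b3,b4,b5} ∩ {b0,b3,b6} = {b0}; idom=b0

DF derivation:
  join b1 pred b0: · stop@b0
  join b1 pred b2: b2→b1 stop@b0
  join b3 pred b0: · stop@b0
  join b3 pred b2: b2→b1 stop@b0
  join b6 pred b3: · stop@b3
  join b6 pred b5: b5→b4 stop@b3
  join b8 pred b2: b2→b1 stop@b0
  join b8 pred b5: b5→b4→b3 stop@b0
  join b8 pred b6: b6→b3 stop@b0
  b0 → ∅
  b1 → {b1,b3,b8}
  b2 → {b1,b3,b8}
  b3 → {b8}
  b4 → {b6,b8}
  b5 → {b6,b8}
  b6 → {b8}
  b7 → ∅
  b8 → ∅
  b9 → ∅

φ for h: defs {b0,b3,b7}
  DF⁺ = {b8}

Answer: ["b8"]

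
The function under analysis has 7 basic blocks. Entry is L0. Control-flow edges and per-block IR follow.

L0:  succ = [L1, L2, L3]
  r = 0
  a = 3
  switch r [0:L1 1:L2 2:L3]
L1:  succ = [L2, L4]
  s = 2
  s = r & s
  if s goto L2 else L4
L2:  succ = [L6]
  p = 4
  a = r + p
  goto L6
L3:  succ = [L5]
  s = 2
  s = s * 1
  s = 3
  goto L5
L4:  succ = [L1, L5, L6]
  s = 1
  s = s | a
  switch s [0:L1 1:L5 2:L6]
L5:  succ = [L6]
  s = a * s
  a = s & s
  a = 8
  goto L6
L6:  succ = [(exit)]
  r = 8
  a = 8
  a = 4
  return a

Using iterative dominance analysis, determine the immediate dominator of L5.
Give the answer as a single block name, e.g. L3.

idom tree: L1←L0 L2←L0 L3←L0 L4←L1 L5←L0 L6←L0
Join-block Dom:
  L1: preds {L0,L4}: {L0} ∩ {L0,L1,L4} = {L0}; idom=L0
  L2: preds {L0,L1}: {L0} ∩ {L0,L1} = {L0}; idom=L0
  L5: preds {L3,L4}: {L0,L3} ∩ {L0,L1,L4} = {L0}; idom=L0
  L6: preds {L2,L4,L5}: {L0,L2} ∩ {L0,L1,L4} ∩ {L0,L5} = {L0}; idom=L0

idom(L5) = L0

Answer: L0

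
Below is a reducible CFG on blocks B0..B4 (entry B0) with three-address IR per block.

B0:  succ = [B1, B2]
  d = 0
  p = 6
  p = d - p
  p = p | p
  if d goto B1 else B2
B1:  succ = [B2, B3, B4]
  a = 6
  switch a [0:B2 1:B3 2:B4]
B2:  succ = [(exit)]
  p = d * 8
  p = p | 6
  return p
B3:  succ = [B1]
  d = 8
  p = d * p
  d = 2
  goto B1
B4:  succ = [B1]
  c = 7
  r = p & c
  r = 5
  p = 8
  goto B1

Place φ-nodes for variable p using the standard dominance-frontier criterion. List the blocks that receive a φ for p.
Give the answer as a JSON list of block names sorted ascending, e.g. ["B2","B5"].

Answer: ["B1", "B2"]

Working:
idom tree: B1←B0 B2←B0 B3←B1 B4←B1
Dom at joins:
  B1: preds {B0,B3,B4}: {B0} ∩ {B0,B1,B3} ∩ {B0,B1,B4} = {B0}; idom=B0
  B2: preds {B0,B1}: {B0} ∩ {B0,B1} = {B0}; idom=B0

DF derivation:
  join B1 pred B0: · stop@B0
  join B1 pred B3: B3→B1 stop@B0
  join B1 pred B4: B4→B1 stop@B0
  join B2 pred B0: · stop@B0
  join B2 pred B1: B1 stop@B0
  B0: DF=∅
  B1: DF={B1,B2}
  B2: DF=∅
  B3: DF={B1}
  B4: DF={B1}

φ for p: defs {B0,B2,B3,B4}
  DF⁺ = {B1,B2}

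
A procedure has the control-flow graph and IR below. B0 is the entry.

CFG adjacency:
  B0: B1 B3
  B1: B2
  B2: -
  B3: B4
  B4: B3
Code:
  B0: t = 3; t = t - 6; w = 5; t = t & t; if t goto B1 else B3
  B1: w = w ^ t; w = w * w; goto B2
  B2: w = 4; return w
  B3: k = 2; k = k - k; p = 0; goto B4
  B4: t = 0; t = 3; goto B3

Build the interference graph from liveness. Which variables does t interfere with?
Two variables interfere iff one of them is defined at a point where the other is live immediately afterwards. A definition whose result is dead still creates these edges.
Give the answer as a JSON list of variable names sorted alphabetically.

Answer: ["w"]

Working:
def/use:
  B0 def {t,w} use ∅
  B1 def {w} use {t,w}
  B2 def {w} use ∅
  B3 def {k,p} use ∅
  B4 def {t} use ∅

Live sets:
  B0 li=∅ lo={t,w}
  B1 li={t,w} lo=∅
  B2 li=∅ lo=∅
  B3 li=∅ lo=∅
  B4 li=∅ lo=∅

Conflict graph:
  k: ∅
  p: ∅
  t: {w}
  w: {t}

N(t) = ["w"]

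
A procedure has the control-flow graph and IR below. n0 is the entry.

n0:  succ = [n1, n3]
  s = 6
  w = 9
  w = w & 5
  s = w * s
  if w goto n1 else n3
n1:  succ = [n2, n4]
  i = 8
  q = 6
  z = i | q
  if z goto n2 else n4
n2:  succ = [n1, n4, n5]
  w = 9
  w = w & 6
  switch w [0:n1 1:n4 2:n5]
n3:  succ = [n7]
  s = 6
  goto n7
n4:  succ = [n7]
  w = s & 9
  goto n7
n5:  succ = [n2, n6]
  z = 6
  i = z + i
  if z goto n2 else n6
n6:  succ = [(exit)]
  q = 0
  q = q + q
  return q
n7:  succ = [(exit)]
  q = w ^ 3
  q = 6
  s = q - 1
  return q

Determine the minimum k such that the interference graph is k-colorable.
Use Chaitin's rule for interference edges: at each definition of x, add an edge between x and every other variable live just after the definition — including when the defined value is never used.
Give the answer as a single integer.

Answer: 3

Working:
Per-block:
  n0: def={s,w} ue=∅
  n1: def={i,q,z} ue=∅
  n2: def={w} ue=∅
  n3: def={s} ue=∅
  n4: def={w} ue={s}
  n5: def={i,z} ue={i}
  n6: def={q} ue=∅
  n7: def={q,s} ue={w}

Liveness:
  live n0: ∅→{s,w}
  live n1: {s}→{i,s}
  live n2: {i,s}→{i,s}
  live n3: {w}→{w}
  live n4: {s}→{w}
  live n5: {i,s}→{i,s}
  live n6: ∅→∅
  live n7: {w}→∅

Interference:
  i: {q,s,w,z}
  q: {i,s}
  s: {i,q,w,z}
  w: {i,s}
  z: {i,s}

Colouring:
  {i,q,s} pairwise interfere (3-clique) ⇒ χ ≥ 3
  assign i→R0 q→R2 s→R1 w→R2 z→R2 — no edge inside a register ⇒ χ ≤ 3
  χ = 3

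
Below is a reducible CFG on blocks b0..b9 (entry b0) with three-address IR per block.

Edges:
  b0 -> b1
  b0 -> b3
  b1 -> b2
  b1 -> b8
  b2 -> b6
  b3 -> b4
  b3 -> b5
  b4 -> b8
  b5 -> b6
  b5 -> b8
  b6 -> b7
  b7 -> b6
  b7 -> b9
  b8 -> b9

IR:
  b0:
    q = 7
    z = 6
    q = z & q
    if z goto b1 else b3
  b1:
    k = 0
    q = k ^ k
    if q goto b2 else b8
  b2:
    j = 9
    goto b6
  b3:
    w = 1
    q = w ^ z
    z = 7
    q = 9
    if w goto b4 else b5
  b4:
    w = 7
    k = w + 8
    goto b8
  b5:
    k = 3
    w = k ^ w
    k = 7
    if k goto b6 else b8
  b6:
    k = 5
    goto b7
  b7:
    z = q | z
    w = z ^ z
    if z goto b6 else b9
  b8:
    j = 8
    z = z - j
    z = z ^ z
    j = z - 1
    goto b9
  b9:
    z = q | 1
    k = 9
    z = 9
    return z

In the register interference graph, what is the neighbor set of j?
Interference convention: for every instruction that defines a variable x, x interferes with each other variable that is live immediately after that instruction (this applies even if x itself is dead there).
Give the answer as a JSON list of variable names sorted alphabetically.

Answer: ["q", "z"]

Analysis:
Per-block:
  b0: {q,z} / ∅
  b1: {k,q} / ∅
  b2: {j} / ∅
  b3: {q,w,z} / {z}
  b4: {k,w} / ∅
  b5: {k,w} / {w}
  b6: {k} / ∅
  b7: {w,z} / {q,z}
  b8: {j,z} / {z}
  b9: {k,z} / {q}

Live sets:
  b0 li=∅ lo={z}
  b1 li={z} lo={q,z}
  b2 li={q,z} lo={q,z}
  b3 li={z} lo={q,w,z}
  b4 li={q,z} lo={q,z}
  b5 li={q,w,z} lo={q,z}
  b6 li={q,z} lo={q,z}
  b7 li={q,z} lo={q,z}
  b8 li={q,z} lo={q}
  b9 li={q} lo=∅

Conflict graph:
  j↔{q,z}
  k↔{q,w,z}
  q↔{j,k,w,z}
  w↔{k,q,z}
  z↔{j,k,q,w}

N(j) = ["q", "z"]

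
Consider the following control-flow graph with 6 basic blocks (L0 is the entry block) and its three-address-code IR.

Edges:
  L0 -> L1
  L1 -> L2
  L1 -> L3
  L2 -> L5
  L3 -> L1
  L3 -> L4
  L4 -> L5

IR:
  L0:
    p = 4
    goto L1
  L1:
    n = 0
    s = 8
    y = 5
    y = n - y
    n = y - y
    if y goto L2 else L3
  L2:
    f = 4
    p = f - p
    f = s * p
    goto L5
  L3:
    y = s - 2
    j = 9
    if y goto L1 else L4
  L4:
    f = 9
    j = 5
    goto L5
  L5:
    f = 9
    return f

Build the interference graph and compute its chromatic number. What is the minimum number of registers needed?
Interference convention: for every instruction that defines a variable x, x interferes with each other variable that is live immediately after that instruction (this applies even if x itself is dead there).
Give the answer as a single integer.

Answer: 4

Working:
Block summaries:
  L0: def={p} ue=∅
  L1: def={n,s,y} ue=∅
  L2: def={f,p} ue={p,s}
  L3: def={j,y} ue={s}
  L4: def={f,j} ue=∅
  L5: def={f} ue=∅

Backward fixpoint:
  live L0: ∅→{p}
  live L1: {p}→{p,s}
  live L2: {p,s}→∅
  live L3: {p,s}→{p}
  live L4: ∅→∅
  live L5: ∅→∅

Conflict graph:
  f — {p,s}
  j — {p,y}
  n — {p,s,y}
  p — {f,j,n,s,y}
  s — {f,n,p,y}
  y — {j,n,p,s}

Chromatic number:
  lower bound: {n,p,s,y} mutually conflict ⇒ χ ≥ 4
  4-colouring: R0={p}  R1={j,s}  R2={f,y}  R3={n}
  χ = 4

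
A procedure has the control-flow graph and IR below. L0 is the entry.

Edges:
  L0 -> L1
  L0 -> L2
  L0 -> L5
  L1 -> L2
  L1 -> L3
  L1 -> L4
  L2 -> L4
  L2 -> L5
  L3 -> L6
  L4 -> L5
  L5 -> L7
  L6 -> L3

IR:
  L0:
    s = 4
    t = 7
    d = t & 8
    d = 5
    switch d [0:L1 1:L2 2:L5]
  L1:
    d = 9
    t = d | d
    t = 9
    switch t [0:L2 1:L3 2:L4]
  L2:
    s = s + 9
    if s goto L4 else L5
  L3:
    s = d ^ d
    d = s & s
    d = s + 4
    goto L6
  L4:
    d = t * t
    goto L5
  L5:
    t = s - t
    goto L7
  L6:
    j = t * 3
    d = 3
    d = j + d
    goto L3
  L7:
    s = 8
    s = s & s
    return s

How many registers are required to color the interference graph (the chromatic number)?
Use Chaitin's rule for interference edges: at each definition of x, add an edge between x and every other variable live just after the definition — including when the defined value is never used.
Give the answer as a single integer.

Answer: 3

Analysis:
def/use:
  L0 def {d,s,t} use ∅
  L1 def {d,t} use ∅
  L2 def {s} use {s}
  L3 def {d,s} use {d}
  L4 def {d} use {t}
  L5 def {t} use {s,t}
  L6 def {d,j} use {t}
  L7 def {s} use ∅

Backward fixpoint:
  L0: in=∅ out={s,t}
  L1: in={s} out={d,s,t}
  L2: in={s,t} out={s,t}
  L3: in={d,t} out={t}
  L4: in={s,t} out={s,t}
  L5: in={s,t} out=∅
  L6: in={t} out={d,t}
  L7: in=∅ out=∅

Interference:
  d: {j,s,t}
  j: {d,t}
  s: {d,t}
  t: {d,j,s}

Chromatic number:
  clique {d,j,t} ⇒ need ≥ 3
  assign d→r0 j→r2 s→r2 t→r1 — no edge inside a register ⇒ χ ≤ 3
  χ = 3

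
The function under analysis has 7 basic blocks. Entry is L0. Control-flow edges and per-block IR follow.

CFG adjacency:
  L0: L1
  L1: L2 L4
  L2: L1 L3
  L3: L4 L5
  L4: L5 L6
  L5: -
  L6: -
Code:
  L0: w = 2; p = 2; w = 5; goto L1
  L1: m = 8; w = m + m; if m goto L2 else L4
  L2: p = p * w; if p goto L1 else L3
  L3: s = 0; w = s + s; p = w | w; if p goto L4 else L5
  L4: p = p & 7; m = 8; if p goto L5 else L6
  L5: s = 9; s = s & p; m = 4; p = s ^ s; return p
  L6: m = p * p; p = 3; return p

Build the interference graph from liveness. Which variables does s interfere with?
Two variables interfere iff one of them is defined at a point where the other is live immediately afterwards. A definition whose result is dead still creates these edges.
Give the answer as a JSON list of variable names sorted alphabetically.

Answer: ["m", "p"]

Working:
Per-block:
  L0: {p,w} / ∅
  L1: {m,w} / ∅
  L2: {p} / {p,w}
  L3: {p,s,w} / ∅
  L4: {m,p} / {p}
  L5: {m,p,s} / {p}
  L6: {m,p} / {p}

Liveness:
  L0 li=∅ lo={p}
  L1 li={p} lo={p,w}
  L2 li={p,w} lo={p}
  L3 li=∅ lo={p}
  L4 li={p} lo={p}
  L5 li={p} lo=∅
  L6 li={p} lo=∅

Interfere edges:
  m: {p,s,w}
  p: {m,s,w}
  s: {m,p}
  w: {m,p}

N(s) = ["m", "p"]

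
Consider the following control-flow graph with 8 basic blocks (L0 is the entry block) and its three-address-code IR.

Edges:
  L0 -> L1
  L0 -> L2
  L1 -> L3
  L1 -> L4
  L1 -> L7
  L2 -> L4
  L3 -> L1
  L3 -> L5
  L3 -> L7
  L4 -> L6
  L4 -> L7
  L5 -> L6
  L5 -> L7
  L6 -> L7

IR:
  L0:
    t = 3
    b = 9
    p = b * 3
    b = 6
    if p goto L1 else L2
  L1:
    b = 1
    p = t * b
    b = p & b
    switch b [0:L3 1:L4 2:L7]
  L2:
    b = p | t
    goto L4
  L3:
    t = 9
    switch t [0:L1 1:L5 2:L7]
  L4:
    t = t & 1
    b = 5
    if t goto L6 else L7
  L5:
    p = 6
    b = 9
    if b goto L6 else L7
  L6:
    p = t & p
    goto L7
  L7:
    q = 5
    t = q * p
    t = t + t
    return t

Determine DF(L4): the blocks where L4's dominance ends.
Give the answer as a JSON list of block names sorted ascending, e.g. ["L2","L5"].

idom tree: L1←L0 L2←L0 L3←L1 L4←L0 L5←L3 L6←L0 L7←L0
Dom at joins:
  L1: preds {L0,L3}: {L0} ∩ {L0,L1,L3} = {L0}; idom=L0
  L4: preds {L1,L2}: {L0,L1} ∩ {L0,L2} = {L0}; idom=L0
  L6: preds {L4,L5}: {L0,L4} ∩ {L0,L1,L3,L5} = {L0}; idom=L0
  L7: preds {L1,L3,L4,L5,L6}: {L0,L1} ∩ {L0,L1,L3} ∩ {L0,L4} ∩ {L0,L1,L3,L5} ∩ {L0,L6} = {L0}; idom=L0

DF derivation:
  join L1 pred L0: · stop@L0
  join L1 pred L3: L3→L1 stop@L0
  join L4 pred L1: L1 stop@L0
  join L4 pred L2: L2 stop@L0
  join L6 pred L4: L4 stop@L0
  join L6 pred L5: L5→L3→L1 stop@L0
  join L7 pred L1: L1 stop@L0
  join L7 pred L3: L3→L1 stop@L0
  join L7 pred L4: L4 stop@L0
  join L7 pred L5: L5→L3→L1 stop@L0
  join L7 pred L6: L6 stop@L0
  L0: DF=∅
  L1: DF={L1,L4,L6,L7}
  L2: DF={L4}
  L3: DF={L1,L6,L7}
  L4: DF={L6,L7}
  L5: DF={L6,L7}
  L6: DF={L7}
  L7: DF=∅

DF(L4) = ["L6", "L7"]

Answer: ["L6", "L7"]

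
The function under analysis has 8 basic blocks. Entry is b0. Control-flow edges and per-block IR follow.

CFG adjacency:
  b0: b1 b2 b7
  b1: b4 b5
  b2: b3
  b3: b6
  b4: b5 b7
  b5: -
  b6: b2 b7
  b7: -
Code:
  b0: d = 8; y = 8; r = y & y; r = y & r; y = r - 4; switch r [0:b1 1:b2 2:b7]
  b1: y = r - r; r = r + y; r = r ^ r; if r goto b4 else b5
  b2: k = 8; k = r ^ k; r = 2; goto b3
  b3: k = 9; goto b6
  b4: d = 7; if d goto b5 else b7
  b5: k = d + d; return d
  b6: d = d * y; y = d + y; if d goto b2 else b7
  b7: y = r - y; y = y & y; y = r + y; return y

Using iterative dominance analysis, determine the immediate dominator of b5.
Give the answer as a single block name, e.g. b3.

Answer: b1

Analysis:
idom tree: b1←b0 b2←b0 b3←b2 b4←b1 b5←b1 b6←b3 b7←b0
Dom at joins:
  b2: preds {b0,b6}: {b0} ∩ {b0,b2,b3,b6} = {b0}; idom=b0
  b5: preds {b1,b4}: {b0,b1} ∩ {b0,b1,b4} = {b0,b1}; idom=b1
  b7: preds {b0,b4,b6}: {b0} ∩ {b0,b1,b4} ∩ {b0,b2,b3,b6} = {b0}; idom=b0

idom(b5) = b1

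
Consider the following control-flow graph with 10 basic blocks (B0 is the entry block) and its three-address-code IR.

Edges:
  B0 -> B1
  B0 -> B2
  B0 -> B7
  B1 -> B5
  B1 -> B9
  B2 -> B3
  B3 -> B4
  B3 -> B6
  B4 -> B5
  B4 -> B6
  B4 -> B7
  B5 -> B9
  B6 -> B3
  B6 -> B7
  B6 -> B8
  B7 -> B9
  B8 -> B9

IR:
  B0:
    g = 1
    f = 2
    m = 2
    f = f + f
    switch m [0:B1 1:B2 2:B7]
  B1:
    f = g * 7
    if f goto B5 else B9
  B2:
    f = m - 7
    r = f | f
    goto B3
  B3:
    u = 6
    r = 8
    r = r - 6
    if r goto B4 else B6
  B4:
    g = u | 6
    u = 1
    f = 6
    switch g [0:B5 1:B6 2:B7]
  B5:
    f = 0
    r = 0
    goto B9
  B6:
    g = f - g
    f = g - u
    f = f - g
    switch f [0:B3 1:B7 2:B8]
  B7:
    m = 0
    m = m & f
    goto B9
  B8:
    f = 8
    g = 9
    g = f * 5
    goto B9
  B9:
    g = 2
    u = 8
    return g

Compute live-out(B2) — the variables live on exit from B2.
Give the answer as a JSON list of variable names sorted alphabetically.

Per-block:
  B0 def {f,g,m} use ∅
  B1 def {f} use {g}
  B2 def {f,r} use {m}
  B3 def {r,u} use ∅
  B4 def {f,g,u} use {u}
  B5 def {f,r} use ∅
  B6 def {f,g} use {f,g,u}
  B7 def {m} use {f}
  B8 def {f,g} use ∅
  B9 def {g,u} use ∅

Backward fixpoint:
  B0: in=∅ out={f,g,m}
  B1: in={g} out=∅
  B2: in={g,m} out={f,g}
  B3: in={f,g} out={f,g,u}
  B4: in={u} out={f,g,u}
  B5: in=∅ out=∅
  B6: in={f,g,u} out={f,g}
  B7: in={f} out=∅
  B8: in=∅ out=∅
  B9: in=∅ out=∅

live-out(B2) = ["f", "g"]

Answer: ["f", "g"]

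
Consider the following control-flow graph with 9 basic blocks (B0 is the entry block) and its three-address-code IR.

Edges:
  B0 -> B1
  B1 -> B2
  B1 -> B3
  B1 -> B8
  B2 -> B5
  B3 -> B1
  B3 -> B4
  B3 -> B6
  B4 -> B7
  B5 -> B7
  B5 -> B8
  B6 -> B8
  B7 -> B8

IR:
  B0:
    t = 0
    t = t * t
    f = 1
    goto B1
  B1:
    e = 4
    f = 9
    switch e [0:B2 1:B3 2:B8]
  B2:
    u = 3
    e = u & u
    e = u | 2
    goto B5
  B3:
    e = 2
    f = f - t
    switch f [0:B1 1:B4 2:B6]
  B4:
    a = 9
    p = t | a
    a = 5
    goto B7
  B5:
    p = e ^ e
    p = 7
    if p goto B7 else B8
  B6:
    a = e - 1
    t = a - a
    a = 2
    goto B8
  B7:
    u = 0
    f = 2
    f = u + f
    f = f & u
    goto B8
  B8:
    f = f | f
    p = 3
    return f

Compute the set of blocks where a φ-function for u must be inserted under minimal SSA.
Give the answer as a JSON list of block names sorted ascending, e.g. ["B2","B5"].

idom tree: B1←B0 B2←B1 B3←B1 B4←B3 B5←B2 B6←B3 B7←B1 B8←B1
Dom∩ at merges:
  B1: preds {B0,B3}: {B0} ∩ {B0,B1,B3} = {B0}; idom=B0
  B7: preds {B4,B5}: {B0,B1,B3,B4} ∩ {B0,B1,B2,B5} = {B0,B1}; idom=B1
  B8: preds {B1,B5,B6,B7}: {B0,B1} ∩ {B0,B1,B2,B5} ∩ {B0,B1,B3,B6} ∩ {B0,B1,B7} = {B0,B1}; idom=B1

DF derivation:
  B1←B0: walk · to B0
  B1←B3: walk B3→B1 to B0
  B7←B4: walk B4→B3 to B1
  B7←B5: walk B5→B2 to B1
  B8←B1: walk · to B1
  B8←B5: walk B5→B2 to B1
  B8←B6: walk B6→B3 to B1
  B8←B7: walk B7 to B1
  B0: DF=∅
  B1: DF={B1}
  B2: DF={B7,B8}
  B3: DF={B1,B7,B8}
  B4: DF={B7}
  B5: DF={B7,B8}
  B6: DF={B8}
  B7: DF={B8}
  B8: DF=∅

φ for u: defs {B2,B7}
  DF⁺ = {B7,B8}

Answer: ["B7", "B8"]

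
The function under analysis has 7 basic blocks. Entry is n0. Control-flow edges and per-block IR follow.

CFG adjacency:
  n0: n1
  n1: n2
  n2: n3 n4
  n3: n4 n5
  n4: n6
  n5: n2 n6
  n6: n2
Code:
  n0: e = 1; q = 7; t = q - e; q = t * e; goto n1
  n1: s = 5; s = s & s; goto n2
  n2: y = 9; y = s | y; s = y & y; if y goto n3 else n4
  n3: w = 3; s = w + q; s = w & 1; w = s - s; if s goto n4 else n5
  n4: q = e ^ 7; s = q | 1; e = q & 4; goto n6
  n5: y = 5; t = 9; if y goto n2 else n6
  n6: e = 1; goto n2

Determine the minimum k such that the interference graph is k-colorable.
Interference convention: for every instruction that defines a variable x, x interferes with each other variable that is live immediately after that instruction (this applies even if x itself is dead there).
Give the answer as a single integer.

Answer: 5

Derivation:
def/use:
  n0 def {e,q,t} use ∅
  n1 def {s} use ∅
  n2 def {s,y} use {s}
  n3 def {s,w} use {q}
  n4 def {e,q,s} use {e}
  n5 def {t,y} use ∅
  n6 def {e} use ∅

Liveness:
  live n0: ∅→{e,q}
  live n1: {e,q}→{e,q,s}
  live n2: {e,q,s}→{e,q}
  live n3: {e,q}→{e,q,s}
  live n4: {e}→{q,s}
  live n5: {e,q,s}→{e,q,s}
  live n6: {q,s}→{e,q,s}

Conflict graph:
  e — {q,s,t,w,y}
  q — {e,s,t,w,y}
  s — {e,q,t,w,y}
  t — {e,q,s,y}
  w — {e,q,s}
  y — {e,q,s,t}

Registers:
  lower bound: {e,q,s,t,y} mutually conflict ⇒ χ ≥ 5
  5-colouring: r0={e}  r1={q}  r2={s}  r3={t,w}  r4={y}
  χ = 5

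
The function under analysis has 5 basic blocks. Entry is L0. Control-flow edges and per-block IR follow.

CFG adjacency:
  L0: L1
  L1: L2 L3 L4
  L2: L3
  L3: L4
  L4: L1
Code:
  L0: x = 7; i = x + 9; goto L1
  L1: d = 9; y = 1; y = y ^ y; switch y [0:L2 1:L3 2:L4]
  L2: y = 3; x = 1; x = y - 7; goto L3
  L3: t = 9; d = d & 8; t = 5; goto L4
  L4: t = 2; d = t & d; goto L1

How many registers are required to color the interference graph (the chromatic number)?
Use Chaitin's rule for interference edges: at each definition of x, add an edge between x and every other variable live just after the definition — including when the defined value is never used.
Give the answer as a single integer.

Block summaries:
  L0: {i,x} / ∅
  L1: {d,y} / ∅
  L2: {x,y} / ∅
  L3: {d,t} / {d}
  L4: {d,t} / {d}

Liveness:
  live L0: ∅→∅
  live L1: ∅→{d}
  live L2: {d}→{d}
  live L3: {d}→{d}
  live L4: {d}→∅

Interference:
  d: {t,x,y}
  i: ∅
  t: {d}
  x: {d,y}
  y: {d,x}

Chromatic number:
  {d,x,y} pairwise interfere (3-clique) ⇒ χ ≥ 3
  assign d→r0 i→r0 t→r1 x→r1 y→r2 — no edge inside a register ⇒ χ ≤ 3
  χ = 3

Answer: 3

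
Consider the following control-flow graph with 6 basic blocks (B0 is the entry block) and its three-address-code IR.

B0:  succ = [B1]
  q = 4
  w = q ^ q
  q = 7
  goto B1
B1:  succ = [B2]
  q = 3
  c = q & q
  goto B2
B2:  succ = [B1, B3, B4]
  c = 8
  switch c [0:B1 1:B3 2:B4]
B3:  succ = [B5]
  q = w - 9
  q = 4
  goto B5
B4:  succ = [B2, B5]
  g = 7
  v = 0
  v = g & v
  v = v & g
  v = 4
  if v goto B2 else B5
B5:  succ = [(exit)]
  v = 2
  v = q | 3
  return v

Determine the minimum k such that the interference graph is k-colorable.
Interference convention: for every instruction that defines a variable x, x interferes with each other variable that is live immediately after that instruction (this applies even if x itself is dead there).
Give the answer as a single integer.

Answer: 4

Working:
Block summaries:
  B0: def={q,w} ue=∅
  B1: def={c,q} ue=∅
  B2: def={c} ue=∅
  B3: def={q} ue={w}
  B4: def={g,v} ue=∅
  B5: def={v} ue={q}

Liveness:
  B0 li=∅ lo={w}
  B1 li={w} lo={q,w}
  B2 li={q,w} lo={q,w}
  B3 li={w} lo={q}
  B4 li={q,w} lo={q,w}
  B5 li={q} lo=∅

Interference:
  c: {q,w}
  g: {q,v,w}
  q: {c,g,v,w}
  v: {g,q,w}
  w: {c,g,q,v}

Chromatic number:
  {g,q,v,w} pairwise interfere (4-clique) ⇒ χ ≥ 4
  assign c→R2 g→R2 q→R0 v→R3 w→R1 — no edge inside a register ⇒ χ ≤ 4
  χ = 4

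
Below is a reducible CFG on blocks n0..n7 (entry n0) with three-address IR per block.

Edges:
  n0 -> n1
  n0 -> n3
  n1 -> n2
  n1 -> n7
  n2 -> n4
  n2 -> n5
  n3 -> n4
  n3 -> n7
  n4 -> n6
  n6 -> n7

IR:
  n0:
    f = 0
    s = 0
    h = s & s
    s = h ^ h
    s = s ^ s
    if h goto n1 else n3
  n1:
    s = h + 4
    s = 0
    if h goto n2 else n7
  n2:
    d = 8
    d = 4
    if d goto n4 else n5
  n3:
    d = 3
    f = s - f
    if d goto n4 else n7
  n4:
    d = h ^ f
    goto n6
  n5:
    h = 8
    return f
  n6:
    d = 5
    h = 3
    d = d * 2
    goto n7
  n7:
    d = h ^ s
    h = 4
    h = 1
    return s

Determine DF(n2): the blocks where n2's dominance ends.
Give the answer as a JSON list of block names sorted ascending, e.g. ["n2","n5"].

Answer: ["n4"]

Analysis:
idom tree: n1←n0 n2←n1 n3←n0 n4←n0 n5←n2 n6←n4 n7←n0
Dom at joins:
  n4: preds {n2,n3}: {n0,n1,n2} ∩ {n0,n3} = {n0}; idom=n0
  n7: preds {n1,n3,n6}: {n0,n1} ∩ {n0,n3} ∩ {n0,n4,n6} = {n0}; idom=n0

DF derivation:
  join n4 pred n2: n2→n1 stop@n0
  join n4 pred n3: n3 stop@n0
  join n7 pred n1: n1 stop@n0
  join n7 pred n3: n3 stop@n0
  join n7 pred n6: n6→n4 stop@n0
  n0 → ∅
  n1 → {n4,n7}
  n2 → {n4}
  n3 → {n4,n7}
  n4 → {n7}
  n5 → ∅
  n6 → {n7}
  n7 → ∅

DF(n2) = ["n4"]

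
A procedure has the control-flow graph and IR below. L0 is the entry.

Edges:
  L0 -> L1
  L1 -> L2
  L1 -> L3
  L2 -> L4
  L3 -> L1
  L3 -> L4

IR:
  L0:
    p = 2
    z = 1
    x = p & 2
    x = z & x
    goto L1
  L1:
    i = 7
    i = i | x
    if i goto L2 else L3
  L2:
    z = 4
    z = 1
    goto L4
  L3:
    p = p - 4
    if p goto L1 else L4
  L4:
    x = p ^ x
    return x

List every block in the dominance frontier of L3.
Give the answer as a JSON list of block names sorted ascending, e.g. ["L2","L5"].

idom tree: L1←L0 L2←L1 L3←L1 L4←L1
Join-block Dom:
  L1: preds {L0,L3}: {L0} ∩ {L0,L1,L3} = {L0}; idom=L0
  L4: preds {L2,L3}: {L0,L1,L2} ∩ {L0,L1,L3} = {L0,L1}; idom=L1

DF derivation:
  L1←L0: walk · to L0
  L1←L3: walk L3→L1 to L0
  L4←L2: walk L2 to L1
  L4←L3: walk L3 to L1
  L0 → ∅
  L1 → {L1}
  L2 → {L4}
  L3 → {L1,L4}
  L4 → ∅

DF(L3) = ["L1", "L4"]

Answer: ["L1", "L4"]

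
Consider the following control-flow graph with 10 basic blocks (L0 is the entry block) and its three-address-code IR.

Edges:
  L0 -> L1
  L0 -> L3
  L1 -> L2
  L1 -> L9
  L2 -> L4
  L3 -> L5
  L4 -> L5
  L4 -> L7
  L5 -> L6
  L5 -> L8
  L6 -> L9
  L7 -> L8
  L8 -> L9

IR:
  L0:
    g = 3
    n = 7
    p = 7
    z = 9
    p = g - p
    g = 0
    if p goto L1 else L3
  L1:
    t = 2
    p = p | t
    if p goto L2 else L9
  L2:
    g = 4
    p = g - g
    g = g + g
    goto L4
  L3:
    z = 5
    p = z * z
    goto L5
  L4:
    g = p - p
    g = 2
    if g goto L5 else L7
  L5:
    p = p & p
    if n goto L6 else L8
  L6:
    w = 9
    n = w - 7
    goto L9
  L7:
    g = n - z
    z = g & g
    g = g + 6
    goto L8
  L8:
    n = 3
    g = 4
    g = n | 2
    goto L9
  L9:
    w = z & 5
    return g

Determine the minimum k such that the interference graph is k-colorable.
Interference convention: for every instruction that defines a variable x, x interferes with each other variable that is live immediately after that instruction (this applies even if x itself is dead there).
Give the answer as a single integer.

Block summaries:
  L0: {g,n,p,z} / ∅
  L1: {p,t} / {p}
  L2: {g,p} / ∅
  L3: {p,z} / ∅
  L4: {g} / {p}
  L5: {p} / {n,p}
  L6: {n,w} / ∅
  L7: {g,z} / {n,z}
  L8: {g,n} / ∅
  L9: {w} / {g,z}

Backward fixpoint:
  L0: in=∅ out={g,n,p,z}
  L1: in={g,n,p,z} out={g,n,z}
  L2: in={n,z} out={n,p,z}
  L3: in={g,n} out={g,n,p,z}
  L4: in={n,p,z} out={g,n,p,z}
  L5: in={g,n,p,z} out={g,z}
  L6: in={g,z} out={g,z}
  L7: in={n,z} out={z}
  L8: in={z} out={g,z}
  L9: in={g,z} out=∅

Interfere edges:
  g — {n,p,t,w,z}
  n — {g,p,t,z}
  p — {g,n,t,z}
  t — {g,n,p,z}
  w — {g,z}
  z — {g,n,p,t,w}

Chromatic number:
  clique {g,n,p,t,z} ⇒ need ≥ 5
  5-colouring: c0={g}  c1={z}  c2={n,w}  c3={p}  c4={t}
  χ = 5

Answer: 5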